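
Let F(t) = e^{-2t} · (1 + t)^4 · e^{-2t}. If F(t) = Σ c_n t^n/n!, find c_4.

24

The EGF product rule gives c_4 = Σ_{k_1+k_2+k_3=4} C(4; k_1,k_2,k_3) · ∏ g_i(k_i), where e^{-2t} gives (-2)^k; (1+t)^4 gives the falling factorial (4)_k; e^{-2t} gives (-2)^k.
g_1(k) for k = 0…4: 1, -2, 4, -8, 16.
g_2(k) for k = 0…4: 1, 4, 12, 24, 24.
g_3(k) for k = 0…4: 1, -2, 4, -8, 16.
First combine the last two factors: h(k) = Σ_j C(k,j)·g_2(j)·g_3(k−j) for k = 0…4: 1, 2, 0, -8, 8.
c_4 = Σ_k C(4,k)·g_1(k)·h(4−k) = 1·1·8 + 4·(-2)·(-8) + 4·(-8)·2 + 1·16·1 = 8 + 64 − 64 + 16 = 24.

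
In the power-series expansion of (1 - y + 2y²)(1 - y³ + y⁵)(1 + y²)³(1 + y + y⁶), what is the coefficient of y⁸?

2

(1 - y + 2y²) has coefficients 1,-1,2 for degrees 0…2.
(1 - y³ + y⁵) has coefficients 1,0,0,-1,0,1,0,0,0 for degrees 0…8.
Multiplying by (1 + y²)³ gives running coefficients 1,0,3,-1,3,-2,1,0,0 for degrees 0…8.
Finally multiplying by (1 + y + y⁶), the product of all factors after the first has coefficients 1,1,3,2,2,1,0,1,3 for degrees 0…8.
[y⁸] = 1·3 − 1·1 + 2·0 = 2.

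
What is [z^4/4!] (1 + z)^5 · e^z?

The EGF product rule gives c_4 = Σ_{k_1+k_2=4} C(4; k_1,k_2) · ∏ g_i(k_i), where (1+z)^5 gives the falling factorial (5)_k; e^z gives (1)^k.
g_1(k) for k = 0…4: 1, 5, 20, 60, 120.
g_2(k) for k = 0…4: 1, 1, 1, 1, 1.
c_4 = Σ_k C(4,k)·g_1(k)·g_2(4−k) = 1·1·1 + 4·5·1 + 6·20·1 + 4·60·1 + 1·120·1 = 1 + 20 + 120 + 240 + 120 = 501.

501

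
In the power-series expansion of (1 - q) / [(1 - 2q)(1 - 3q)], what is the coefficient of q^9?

Partial fractions give a closed form: a_n = (-1)·2^n + (2)·3^n.
At n = 9: a_9 = 38854.

38854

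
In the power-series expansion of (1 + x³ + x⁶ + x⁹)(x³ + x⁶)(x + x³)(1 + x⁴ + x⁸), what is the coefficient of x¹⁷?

4

(1 + x³ + x⁶ + x⁹) has coefficients 1,0,0,1,0,0,1,0,0,1 for degrees 0…9.
(x³ + x⁶) has coefficients 0,0,0,1,0,0,1,0,0,0,0,0,0,0,0,0,0,0 for degrees 0…17.
Multiplying by (x + x³) gives running coefficients 0,0,0,0,1,0,1,1,0,1,0,0,0,0,0,0,0,0 for degrees 0…17.
Finally multiplying by (1 + x⁴ + x⁸), the product of all factors after the first has coefficients 0,0,0,0,1,0,1,1,1,1,1,1,1,1,1,1,0,1 for degrees 0…17.
[x¹⁷] = 1·1 + 1·1 + 1·1 + 1·1 = 4.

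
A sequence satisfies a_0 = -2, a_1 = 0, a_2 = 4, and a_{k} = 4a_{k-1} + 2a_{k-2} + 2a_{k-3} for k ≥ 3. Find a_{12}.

The ordinary generating function has denominator 1 - 4y - 2y^2 - 2y^3.
Iterating the recurrence: a_0,…,a_{12} = -2, 0, 4, 12, 56, 256, 1160, 5264, 23888, 108400, 491904, 2232192, 10129376.

10129376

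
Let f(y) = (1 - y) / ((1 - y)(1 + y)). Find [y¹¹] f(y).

-1

The denominator gives the recurrence a_n = a_(n−2) for n ≥ 2; the numerator fixes a_0 = 1, a_1 = -1.
Iterating: 1, -1, 1, -1, 1, -1, 1, -1, 1, -1, 1, -1, so a_11 = -1.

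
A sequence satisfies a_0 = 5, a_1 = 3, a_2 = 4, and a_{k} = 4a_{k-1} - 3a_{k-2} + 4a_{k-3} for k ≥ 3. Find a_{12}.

The ordinary generating function has denominator 1 - 4x + 3x^2 - 4x^3.
Iterating the recurrence: a_0,…,a_{12} = 5, 3, 4, 27, 108, 367, 1252, 4339, 15068, 52263, 181204, 628299, 2178636.

2178636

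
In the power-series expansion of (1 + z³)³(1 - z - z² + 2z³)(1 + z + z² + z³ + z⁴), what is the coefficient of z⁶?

7

(1 + z³)³ has coefficients 1,0,0,3,0,0,3 for degrees 0…6.
(1 - z - z² + 2z³) has coefficients 1,-1,-1,2,0,0,0 for degrees 0…6.
Finally multiplying by (1 + z + z² + z³ + z⁴), the product of all factors after the first has coefficients 1,0,-1,1,1,0,1 for degrees 0…6.
[z⁶] = 1·1 + 3·1 + 3·1 = 7.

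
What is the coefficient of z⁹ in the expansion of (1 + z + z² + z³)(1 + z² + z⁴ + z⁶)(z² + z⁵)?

4

(1 + z + z² + z³) has coefficients 1,1,1,1 for degrees 0…3.
(1 + z² + z⁴ + z⁶) has coefficients 1,0,1,0,1,0,1,0,0,0 for degrees 0…9.
Finally multiplying by (z² + z⁵), the product of all factors after the first has coefficients 0,0,1,0,1,1,1,1,1,1 for degrees 0…9.
[z⁹] = 1·1 + 1·1 + 1·1 + 1·1 = 4.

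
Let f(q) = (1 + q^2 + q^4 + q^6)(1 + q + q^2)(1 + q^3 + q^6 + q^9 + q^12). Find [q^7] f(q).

(1 + q^2 + q^4 + q^6) has coefficients 1,0,1,0,1,0,1 for degrees 0…6.
(1 + q + q^2) has coefficients 1,1,1,0,0,0,0,0 for degrees 0…7.
Finally multiplying by (1 + q^3 + q^6 + q^9 + q^12), the product of all factors after the first has coefficients 1,1,1,1,1,1,1,1 for degrees 0…7.
[q^7] = 1·1 + 1·1 + 1·1 + 1·1 = 4.

4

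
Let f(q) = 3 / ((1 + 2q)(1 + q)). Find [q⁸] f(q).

The denominator gives the recurrence a_n = −3a_(n−1) − 2a_(n−2) for n ≥ 2; the numerator fixes a_0 = 3, a_1 = -9.
Iterating: 3, -9, 21, -45, 93, -189, 381, -765, 1533, so a_8 = 1533.

1533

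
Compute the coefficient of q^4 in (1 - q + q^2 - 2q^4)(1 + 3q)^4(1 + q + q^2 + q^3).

(1 - q + q^2 - 2q^4) has coefficients 1,-1,1,0,-2 for degrees 0…4.
(1 + 3q)^4 has coefficients 1,12,54,108,81 for degrees 0…4.
Finally multiplying by (1 + q + q^2 + q^3), the product of all factors after the first has coefficients 1,13,67,175,255 for degrees 0…4.
[q^4] = 1·255 − 1·175 + 1·67 − 2·1 = 145.

145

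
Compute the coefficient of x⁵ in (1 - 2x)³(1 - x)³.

-36

(1 - 2x)³ has coefficients 1,-6,12,-8 for degrees 0…3.
(1 - x)³ has coefficients 1,-3,3,-1,0,0 for degrees 0…5.
[x⁵] = 1·0 − 6·0 + 12·(-1) − 8·3 = -36.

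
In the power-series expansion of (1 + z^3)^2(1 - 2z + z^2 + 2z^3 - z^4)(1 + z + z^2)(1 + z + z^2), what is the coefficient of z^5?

4

(1 + z^3)^2 has coefficients 1,0,0,2,0,0 for degrees 0…5.
(1 - 2z + z^2 + 2z^3 - z^4) has coefficients 1,-2,1,2,-1,0 for degrees 0…5.
Multiplying by (1 + z + z^2) gives running coefficients 1,-1,0,1,2,1 for degrees 0…5.
Finally multiplying by (1 + z + z^2), the product of all factors after the first has coefficients 1,0,0,0,3,4 for degrees 0…5.
[z^5] = 1·4 + 2·0 = 4.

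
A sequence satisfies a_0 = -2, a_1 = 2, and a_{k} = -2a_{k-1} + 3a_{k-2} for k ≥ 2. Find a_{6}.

-730

The ordinary generating function has denominator 1 + 2y - 3y^2.
Iterating the recurrence: a_0,…,a_{6} = -2, 2, -10, 26, -82, 242, -730.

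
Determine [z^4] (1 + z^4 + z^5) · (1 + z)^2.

(1 + z^4 + z^5) has coefficients 1,0,0,0,1 for degrees 0…4.
(1 + z)^2 has coefficients 1,2,1,0,0 for degrees 0…4.
[z^4] = 1·0 + 1·1 = 1.

1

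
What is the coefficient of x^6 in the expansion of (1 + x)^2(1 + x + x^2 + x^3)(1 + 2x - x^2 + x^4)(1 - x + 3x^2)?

(1 + x)^2 has coefficients 1,2,1 for degrees 0…2.
(1 + x + x^2 + x^3) has coefficients 1,1,1,1,0,0,0 for degrees 0…6.
Multiplying by (1 + 2x - x^2 + x^4) gives running coefficients 1,3,2,2,2,0,1 for degrees 0…6.
Finally multiplying by (1 - x + 3x^2), the product of all factors after the first has coefficients 1,2,2,9,6,4,7 for degrees 0…6.
[x^6] = 1·7 + 2·4 + 1·6 = 21.

21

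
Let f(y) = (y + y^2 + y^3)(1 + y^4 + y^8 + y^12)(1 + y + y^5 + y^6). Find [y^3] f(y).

(y + y^2 + y^3) has coefficients 0,1,1,1 for degrees 0…3.
(1 + y^4 + y^8 + y^12) has coefficients 1,0,0,0 for degrees 0…3.
Finally multiplying by (1 + y + y^5 + y^6), the product of all factors after the first has coefficients 1,1,0,0 for degrees 0…3.
[y^3] = 1·0 + 1·1 + 1·1 = 2.

2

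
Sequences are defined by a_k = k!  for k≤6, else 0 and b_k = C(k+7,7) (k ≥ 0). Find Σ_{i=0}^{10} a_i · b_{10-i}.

The convolution is the t^10 coefficient of A(t)B(t).
Σ = 1·19448 + 1·11440 + 2·6435 + 6·3432 + 24·1716 + 120·792 + 720·330 + 0·120 + 0·36 + 0·8 + 0·1 = 438174.

438174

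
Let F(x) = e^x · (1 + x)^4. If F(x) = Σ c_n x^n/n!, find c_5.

The EGF product rule gives c_5 = Σ_{k_1+k_2=5} C(5; k_1,k_2) · ∏ g_i(k_i), where e^x gives (1)^k; (1+x)^4 gives the falling factorial (4)_k.
g_1(k) for k = 0…5: 1, 1, 1, 1, 1, 1.
g_2(k) for k = 0…5: 1, 4, 12, 24, 24, 0.
c_5 = Σ_k C(5,k)·g_1(k)·g_2(5−k) = 5·1·24 + 10·1·24 + 10·1·12 + 5·1·4 + 1·1·1 = 120 + 240 + 120 + 20 + 1 = 501.

501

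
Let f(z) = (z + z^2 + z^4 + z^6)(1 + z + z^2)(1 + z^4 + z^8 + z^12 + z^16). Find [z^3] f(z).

2

(z + z^2 + z^4 + z^6) has coefficients 0,1,1,0 for degrees 0…3.
(1 + z + z^2) has coefficients 1,1,1,0 for degrees 0…3.
Finally multiplying by (1 + z^4 + z^8 + z^12 + z^16), the product of all factors after the first has coefficients 1,1,1,0 for degrees 0…3.
[z^3] = 1·1 + 1·1 = 2.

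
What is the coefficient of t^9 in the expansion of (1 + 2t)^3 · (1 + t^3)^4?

(1 + 2t)^3 has coefficients 1,6,12,8 for degrees 0…3.
(1 + t^3)^4 has coefficients 1,0,0,4,0,0,6,0,0,4 for degrees 0…9.
[t^9] = 1·4 + 6·0 + 12·0 + 8·6 = 52.

52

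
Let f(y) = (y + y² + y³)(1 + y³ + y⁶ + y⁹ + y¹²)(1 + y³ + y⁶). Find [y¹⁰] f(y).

3

(y + y² + y³) has coefficients 0,1,1,1 for degrees 0…3.
(1 + y³ + y⁶ + y⁹ + y¹²) has coefficients 1,0,0,1,0,0,1,0,0,1,0 for degrees 0…10.
Finally multiplying by (1 + y³ + y⁶), the product of all factors after the first has coefficients 1,0,0,2,0,0,3,0,0,3,0 for degrees 0…10.
[y¹⁰] = 1·3 + 1·0 + 1·0 = 3.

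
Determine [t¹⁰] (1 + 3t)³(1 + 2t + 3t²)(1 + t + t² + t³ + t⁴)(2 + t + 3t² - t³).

405

(1 + 3t)³ has coefficients 1,9,27,27 for degrees 0…3.
(1 + 2t + 3t²) has coefficients 1,2,3,0,0,0,0,0,0,0,0 for degrees 0…10.
Multiplying by (1 + t + t² + t³ + t⁴) gives running coefficients 1,3,6,6,6,5,3,0,0,0,0 for degrees 0…10.
Finally multiplying by (2 + t + 3t² - t³), the product of all factors after the first has coefficients 2,7,18,26,33,28,23,12,4,-3,0 for degrees 0…10.
[t¹⁰] = 1·0 + 9·(-3) + 27·4 + 27·12 = 405.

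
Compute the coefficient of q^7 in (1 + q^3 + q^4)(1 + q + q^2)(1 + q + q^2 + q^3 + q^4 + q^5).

(1 + q^3 + q^4) has coefficients 1,0,0,1,1 for degrees 0…4.
(1 + q + q^2) has coefficients 1,1,1,0,0,0,0,0 for degrees 0…7.
Finally multiplying by (1 + q + q^2 + q^3 + q^4 + q^5), the product of all factors after the first has coefficients 1,2,3,3,3,3,2,1 for degrees 0…7.
[q^7] = 1·1 + 1·3 + 1·3 = 7.

7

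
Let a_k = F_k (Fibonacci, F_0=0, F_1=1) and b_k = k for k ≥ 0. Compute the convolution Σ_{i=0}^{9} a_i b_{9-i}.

133

The convolution is the x^9 coefficient of A(x)B(x).
Σ = 0·9 + 1·8 + 1·7 + 2·6 + 3·5 + 5·4 + 8·3 + 13·2 + 21·1 + 34·0 = 133.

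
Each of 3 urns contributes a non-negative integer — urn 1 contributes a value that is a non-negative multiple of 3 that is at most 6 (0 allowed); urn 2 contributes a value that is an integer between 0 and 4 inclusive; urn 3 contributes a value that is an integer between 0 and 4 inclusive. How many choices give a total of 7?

9

The generating function for the choices is (1 + t^3 + t^6)·(1 + t + t^2 + t^3 + t^4)·(1 + t + t^2 + t^3 + t^4); the count is [t^7].
(1 + t^3 + t^6) has coefficients 1,0,0,1,0,0,1 for degrees 0…6.
(1 + t + t^2 + t^3 + t^4) has coefficients 1,1,1,1,1,0,0,0 for degrees 0…7.
Finally multiplying by (1 + t + t^2 + t^3 + t^4), the product of all factors after the first has coefficients 1,2,3,4,5,4,3,2 for degrees 0…7.
[t^7] = 1·2 + 1·5 + 1·2 = 9.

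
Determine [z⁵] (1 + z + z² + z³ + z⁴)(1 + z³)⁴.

4

(1 + z + z² + z³ + z⁴) has coefficients 1,1,1,1,1 for degrees 0…4.
(1 + z³)⁴ has coefficients 1,0,0,4,0,0 for degrees 0…5.
[z⁵] = 1·0 + 1·0 + 1·4 + 1·0 + 1·0 = 4.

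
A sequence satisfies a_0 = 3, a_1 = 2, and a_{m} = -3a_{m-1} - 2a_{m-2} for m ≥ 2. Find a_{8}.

The ordinary generating function has denominator 1 + 3z + 2z^2.
Iterating the recurrence: a_0,…,a_{8} = 3, 2, -12, 32, -72, 152, -312, 632, -1272.

-1272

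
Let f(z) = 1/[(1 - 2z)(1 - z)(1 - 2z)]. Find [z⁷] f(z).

1793

The denominator gives the recurrence a_n = 5a_(n−1) − 8a_(n−2) + 4a_(n−3) for n ≥ 3; the numerator fixes a_0 = 1, a_1 = 5, a_2 = 17.
Iterating: 1, 5, 17, 49, 129, 321, 769, 1793, so a_7 = 1793.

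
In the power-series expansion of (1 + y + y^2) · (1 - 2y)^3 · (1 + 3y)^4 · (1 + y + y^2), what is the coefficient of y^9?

-1350

(1 + y + y^2) has coefficients 1,1,1 for degrees 0…2.
(1 - 2y)^3 has coefficients 1,-6,12,-8,0,0,0,0,0,0 for degrees 0…9.
Multiplying by (1 + 3y)^4 gives running coefficients 1,6,-6,-80,-15,378,108,-648,0,0 for degrees 0…9.
Finally multiplying by (1 + y + y^2), the product of all factors after the first has coefficients 1,7,1,-80,-101,283,471,-162,-540,-648 for degrees 0…9.
[y^9] = 1·(-648) + 1·(-540) + 1·(-162) = -1350.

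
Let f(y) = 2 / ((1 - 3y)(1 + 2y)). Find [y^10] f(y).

71678

Partial fractions give a closed form: a_n = (6/5)·3^n + (4/5)·(-2)^n.
At n = 10: a_10 = 71678.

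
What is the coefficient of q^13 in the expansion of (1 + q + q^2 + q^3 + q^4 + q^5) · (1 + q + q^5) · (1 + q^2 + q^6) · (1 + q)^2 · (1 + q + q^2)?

42

(1 + q + q^2 + q^3 + q^4 + q^5) has coefficients 1,1,1,1,1,1 for degrees 0…5.
(1 + q + q^5) has coefficients 1,1,0,0,0,1,0,0,0,0,0,0,0,0 for degrees 0…13.
Multiplying by (1 + q^2 + q^6) gives running coefficients 1,1,1,1,0,1,1,2,0,0,0,1,0,0 for degrees 0…13.
Multiplying by (1 + q)^2 gives running coefficients 1,3,4,4,3,2,3,5,5,2,0,1,2,1 for degrees 0…13.
Finally multiplying by (1 + q + q^2), the product of all factors after the first has coefficients 1,4,8,11,11,9,8,10,13,12,7,3,3,4 for degrees 0…13.
[q^13] = 1·4 + 1·3 + 1·3 + 1·7 + 1·12 + 1·13 = 42.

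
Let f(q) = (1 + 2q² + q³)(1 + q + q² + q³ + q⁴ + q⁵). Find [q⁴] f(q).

4

(1 + 2q² + q³) has coefficients 1,0,2,1 for degrees 0…3.
(1 + q + q² + q³ + q⁴ + q⁵) has coefficients 1,1,1,1,1 for degrees 0…4.
[q⁴] = 1·1 + 2·1 + 1·1 = 4.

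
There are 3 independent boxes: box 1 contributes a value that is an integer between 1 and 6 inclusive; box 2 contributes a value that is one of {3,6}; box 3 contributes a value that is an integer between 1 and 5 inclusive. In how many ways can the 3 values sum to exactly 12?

8

The generating function for the choices is (x + x² + x³ + x⁴ + x⁵ + x⁶)·(x³ + x⁶)·(x + x² + x³ + x⁴ + x⁵); the count is [x¹²].
(x + x² + x³ + x⁴ + x⁵ + x⁶) has coefficients 0,1,1,1,1,1,1 for degrees 0…6.
(x³ + x⁶) has coefficients 0,0,0,1,0,0,1,0,0,0,0,0,0 for degrees 0…12.
Finally multiplying by (x + x² + x³ + x⁴ + x⁵), the product of all factors after the first has coefficients 0,0,0,0,1,1,1,2,2,1,1,1,0 for degrees 0…12.
[x¹²] = 1·1 + 1·1 + 1·1 + 1·2 + 1·2 + 1·1 = 8.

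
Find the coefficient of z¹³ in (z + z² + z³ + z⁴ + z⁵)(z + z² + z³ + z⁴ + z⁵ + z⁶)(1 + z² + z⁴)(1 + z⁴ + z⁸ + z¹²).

22

(z + z² + z³ + z⁴ + z⁵) has coefficients 0,1,1,1,1,1 for degrees 0…5.
(z + z² + z³ + z⁴ + z⁵ + z⁶) has coefficients 0,1,1,1,1,1,1,0,0,0,0,0,0,0 for degrees 0…13.
Multiplying by (1 + z² + z⁴) gives running coefficients 0,1,1,2,2,3,3,2,2,1,1,0,0,0 for degrees 0…13.
Finally multiplying by (1 + z⁴ + z⁸ + z¹²), the product of all factors after the first has coefficients 0,1,1,2,2,4,4,4,4,5,5,4,4,5 for degrees 0…13.
[z¹³] = 1·4 + 1·4 + 1·5 + 1·5 + 1·4 = 22.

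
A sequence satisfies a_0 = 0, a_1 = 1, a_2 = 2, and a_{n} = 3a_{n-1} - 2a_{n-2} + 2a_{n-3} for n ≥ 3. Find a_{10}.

The ordinary generating function has denominator 1 - 3z + 2z^2 - 2z^3.
Iterating the recurrence: a_0,…,a_{10} = 0, 1, 2, 4, 10, 26, 66, 166, 418, 1054, 2658.

2658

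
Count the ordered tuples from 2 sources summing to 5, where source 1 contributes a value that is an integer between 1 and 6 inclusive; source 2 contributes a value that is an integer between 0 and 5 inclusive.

5

The generating function for the choices is (x + x^2 + x^3 + x^4 + x^5 + x^6)·(1 + x + x^2 + x^3 + x^4 + x^5); the count is [x^5].
(x + x^2 + x^3 + x^4 + x^5 + x^6) has coefficients 0,1,1,1,1,1 for degrees 0…5.
(1 + x + x^2 + x^3 + x^4 + x^5) has coefficients 1,1,1,1,1,1 for degrees 0…5.
[x^5] = 1·1 + 1·1 + 1·1 + 1·1 + 1·1 = 5.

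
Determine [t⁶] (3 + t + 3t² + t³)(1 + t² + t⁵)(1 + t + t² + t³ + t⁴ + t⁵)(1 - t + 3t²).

43

(3 + t + 3t² + t³) has coefficients 3,1,3,1 for degrees 0…3.
(1 + t² + t⁵) has coefficients 1,0,1,0,0,1,0 for degrees 0…6.
Multiplying by (1 + t + t² + t³ + t⁴ + t⁵) gives running coefficients 1,1,2,2,2,3,2 for degrees 0…6.
Finally multiplying by (1 - t + 3t²), the product of all factors after the first has coefficients 1,0,4,3,6,7,5 for degrees 0…6.
[t⁶] = 3·5 + 1·7 + 3·6 + 1·3 = 43.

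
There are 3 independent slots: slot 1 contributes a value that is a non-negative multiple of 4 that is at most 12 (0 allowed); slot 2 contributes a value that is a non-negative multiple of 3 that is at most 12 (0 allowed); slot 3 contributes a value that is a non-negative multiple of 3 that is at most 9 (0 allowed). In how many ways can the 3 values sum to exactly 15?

The generating function for the choices is (1 + y^4 + y^8 + y^12)·(1 + y^3 + y^6 + y^9 + y^12)·(1 + y^3 + y^6 + y^9); the count is [y^15].
(1 + y^4 + y^8 + y^12) has coefficients 1,0,0,0,1,0,0,0,1,0,0,0,1 for degrees 0…12.
(1 + y^3 + y^6 + y^9 + y^12) has coefficients 1,0,0,1,0,0,1,0,0,1,0,0,1,0,0,0 for degrees 0…15.
Finally multiplying by (1 + y^3 + y^6 + y^9), the product of all factors after the first has coefficients 1,0,0,2,0,0,3,0,0,4,0,0,4,0,0,3 for degrees 0…15.
[y^15] = 1·3 + 1·0 + 1·0 + 1·2 = 5.

5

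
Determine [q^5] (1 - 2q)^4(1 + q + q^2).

(1 - 2q)^4 has coefficients 1,-8,24,-32,16 for degrees 0…4.
(1 + q + q^2) has coefficients 1,1,1,0,0,0 for degrees 0…5.
[q^5] = 1·0 − 8·0 + 24·0 − 32·1 + 16·1 = -16.

-16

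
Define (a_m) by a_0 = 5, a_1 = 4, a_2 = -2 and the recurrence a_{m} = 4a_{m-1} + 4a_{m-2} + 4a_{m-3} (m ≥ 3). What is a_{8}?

72160

The ordinary generating function has denominator 1 - 4q - 4q^2 - 4q^3.
Iterating the recurrence: a_0,…,a_{8} = 5, 4, -2, 28, 120, 584, 2928, 14528, 72160.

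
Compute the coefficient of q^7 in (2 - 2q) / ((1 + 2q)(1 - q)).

Partial fractions give a closed form: a_n = (2)·(-2)^n.
At n = 7: a_7 = -256.

-256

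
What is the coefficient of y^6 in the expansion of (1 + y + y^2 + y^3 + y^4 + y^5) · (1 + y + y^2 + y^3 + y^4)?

4

(1 + y + y^2 + y^3 + y^4 + y^5) has coefficients 1,1,1,1,1,1 for degrees 0…5.
(1 + y + y^2 + y^3 + y^4) has coefficients 1,1,1,1,1,0,0 for degrees 0…6.
[y^6] = 1·0 + 1·0 + 1·1 + 1·1 + 1·1 + 1·1 = 4.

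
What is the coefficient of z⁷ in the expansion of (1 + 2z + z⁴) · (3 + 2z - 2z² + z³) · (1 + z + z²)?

1

(1 + 2z + z⁴) has coefficients 1,2,0,0,1 for degrees 0…4.
(3 + 2z - 2z² + z³) has coefficients 3,2,-2,1,0,0,0,0 for degrees 0…7.
Finally multiplying by (1 + z + z²), the product of all factors after the first has coefficients 3,5,3,1,-1,1,0,0 for degrees 0…7.
[z⁷] = 1·0 + 2·0 + 1·1 = 1.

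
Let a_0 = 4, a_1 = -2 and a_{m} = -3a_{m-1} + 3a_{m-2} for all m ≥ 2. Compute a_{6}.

3348

The ordinary generating function has denominator 1 + 3t - 3t^2.
Iterating the recurrence: a_0,…,a_{6} = 4, -2, 18, -60, 234, -882, 3348.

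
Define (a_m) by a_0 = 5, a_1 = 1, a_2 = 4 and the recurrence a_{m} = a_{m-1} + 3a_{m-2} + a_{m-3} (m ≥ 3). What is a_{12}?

The ordinary generating function has denominator 1 - t - 3t^2 - t^3.
Iterating the recurrence: a_0,…,a_{12} = 5, 1, 4, 12, 25, 65, 152, 372, 893, 2161, 5212, 12588, 30385.

30385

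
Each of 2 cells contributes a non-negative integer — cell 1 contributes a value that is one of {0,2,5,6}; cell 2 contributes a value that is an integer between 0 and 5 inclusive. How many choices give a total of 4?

The generating function for the choices is (1 + z² + z⁵ + z⁶)·(1 + z + z² + z³ + z⁴ + z⁵); the count is [z⁴].
(1 + z² + z⁵ + z⁶) has coefficients 1,0,1,0,0 for degrees 0…4.
(1 + z + z² + z³ + z⁴ + z⁵) has coefficients 1,1,1,1,1 for degrees 0…4.
[z⁴] = 1·1 + 1·1 = 2.

2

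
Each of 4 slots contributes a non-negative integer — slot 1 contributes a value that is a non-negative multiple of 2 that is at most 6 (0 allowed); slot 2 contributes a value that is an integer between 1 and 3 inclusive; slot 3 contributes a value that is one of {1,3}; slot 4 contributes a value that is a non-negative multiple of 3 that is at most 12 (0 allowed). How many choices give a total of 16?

8

The generating function for the choices is (1 + t² + t⁴ + t⁶)·(t + t² + t³)·(t + t³)·(1 + t³ + t⁶ + t⁹ + t¹²); the count is [t¹⁶].
(1 + t² + t⁴ + t⁶) has coefficients 1,0,1,0,1,0,1 for degrees 0…6.
(t + t² + t³) has coefficients 0,1,1,1,0,0,0,0,0,0,0,0,0,0,0,0,0 for degrees 0…16.
Multiplying by (t + t³) gives running coefficients 0,0,1,1,2,1,1,0,0,0,0,0,0,0,0,0,0 for degrees 0…16.
Finally multiplying by (1 + t³ + t⁶ + t⁹ + t¹²), the product of all factors after the first has coefficients 0,0,1,1,2,2,2,2,2,2,2,2,2,2,2,2,2 for degrees 0…16.
[t¹⁶] = 1·2 + 1·2 + 1·2 + 1·2 = 8.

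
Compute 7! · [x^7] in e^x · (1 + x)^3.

The EGF product rule gives c_7 = Σ_{k_1+k_2=7} C(7; k_1,k_2) · ∏ g_i(k_i), where e^x gives (1)^k; (1+x)^3 gives the falling factorial (3)_k.
g_1(k) for k = 0…7: 1, 1, 1, 1, 1, 1, 1, 1.
g_2(k) for k = 0…7: 1, 3, 6, 6, 0, 0, 0, 0.
c_7 = Σ_k C(7,k)·g_1(k)·g_2(7−k) = 35·1·6 + 21·1·6 + 7·1·3 + 1·1·1 = 210 + 126 + 21 + 1 = 358.

358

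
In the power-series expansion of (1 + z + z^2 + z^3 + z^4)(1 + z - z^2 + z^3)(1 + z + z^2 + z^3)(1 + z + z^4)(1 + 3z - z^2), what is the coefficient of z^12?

10

(1 + z + z^2 + z^3 + z^4) has coefficients 1,1,1,1,1 for degrees 0…4.
(1 + z - z^2 + z^3) has coefficients 1,1,-1,1,0,0,0,0,0,0,0,0,0 for degrees 0…12.
Multiplying by (1 + z + z^2 + z^3) gives running coefficients 1,2,1,2,1,0,1,0,0,0,0,0,0 for degrees 0…12.
Multiplying by (1 + z + z^4) gives running coefficients 1,3,3,3,4,3,2,3,1,0,1,0,0 for degrees 0…12.
Finally multiplying by (1 + 3z - z^2), the product of all factors after the first has coefficients 1,6,11,9,10,12,7,6,8,0,0,3,-1 for degrees 0…12.
[z^12] = 1·(-1) + 1·3 + 1·0 + 1·0 + 1·8 = 10.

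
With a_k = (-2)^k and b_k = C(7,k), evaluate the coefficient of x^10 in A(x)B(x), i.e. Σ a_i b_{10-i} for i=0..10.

This is [x^10] in the product of the two ordinary generating functions.
Σ = 1·0 − 2·0 + 4·0 − 8·1 + 16·7 − 32·21 + 64·35 − 128·35 + 256·21 − 512·7 + 1024·1 = 8.

8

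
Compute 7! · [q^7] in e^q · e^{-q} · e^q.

1

The EGF product rule gives c_7 = Σ_{k_1+k_2+k_3=7} C(7; k_1,k_2,k_3) · ∏ g_i(k_i), where e^q gives (1)^k; e^{-q} gives (-1)^k; e^q gives (1)^k.
g_1(k) for k = 0…7: 1, 1, 1, 1, 1, 1, 1, 1.
g_2(k) for k = 0…7: 1, -1, 1, -1, 1, -1, 1, -1.
g_3(k) for k = 0…7: 1, 1, 1, 1, 1, 1, 1, 1.
First combine the last two factors: h(k) = Σ_j C(k,j)·g_2(j)·g_3(k−j) for k = 0…7: 1, 0, 0, 0, 0, 0, 0, 0.
c_7 = Σ_k C(7,k)·g_1(k)·h(7−k) = 1·1·1 = 1.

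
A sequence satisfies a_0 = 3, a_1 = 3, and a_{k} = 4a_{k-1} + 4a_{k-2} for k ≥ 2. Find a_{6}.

12288

The ordinary generating function has denominator 1 - 4y - 4y^2.
Iterating the recurrence: a_0,…,a_{6} = 3, 3, 24, 108, 528, 2544, 12288.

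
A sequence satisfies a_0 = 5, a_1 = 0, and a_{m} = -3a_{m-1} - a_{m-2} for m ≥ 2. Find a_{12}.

The ordinary generating function has denominator 1 + 3q + q^2.
Iterating the recurrence: a_0,…,a_{12} = 5, 0, -5, 15, -40, 105, -275, 720, -1885, 4935, -12920, 33825, -88555.

-88555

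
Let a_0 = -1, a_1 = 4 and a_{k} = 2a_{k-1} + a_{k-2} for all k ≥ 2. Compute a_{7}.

The ordinary generating function has denominator 1 - 2t - t^2.
Iterating the recurrence: a_0,…,a_{7} = -1, 4, 7, 18, 43, 104, 251, 606.

606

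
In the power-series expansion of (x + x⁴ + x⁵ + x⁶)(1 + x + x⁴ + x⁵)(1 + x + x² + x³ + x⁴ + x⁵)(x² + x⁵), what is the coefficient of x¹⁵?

18

(x + x⁴ + x⁵ + x⁶) has coefficients 0,1,0,0,1,1,1 for degrees 0…6.
(1 + x + x⁴ + x⁵) has coefficients 1,1,0,0,1,1,0,0,0,0,0,0,0,0,0,0 for degrees 0…15.
Multiplying by (1 + x + x² + x³ + x⁴ + x⁵) gives running coefficients 1,2,2,2,3,4,3,2,2,2,1,0,0,0,0,0 for degrees 0…15.
Finally multiplying by (x² + x⁵), the product of all factors after the first has coefficients 0,0,1,2,2,3,5,6,5,5,6,5,3,2,2,1 for degrees 0…15.
[x¹⁵] = 1·2 + 1·5 + 1·6 + 1·5 = 18.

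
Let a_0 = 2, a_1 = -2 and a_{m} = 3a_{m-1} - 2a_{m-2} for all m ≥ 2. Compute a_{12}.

-16378

The ordinary generating function has denominator 1 - 3z + 2z^2.
Iterating the recurrence: a_0,…,a_{12} = 2, -2, -10, -26, -58, -122, -250, -506, -1018, -2042, -4090, -8186, -16378.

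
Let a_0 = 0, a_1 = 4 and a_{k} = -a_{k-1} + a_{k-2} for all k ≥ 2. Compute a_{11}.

The ordinary generating function has denominator 1 + x - x^2.
Iterating the recurrence: a_0,…,a_{11} = 0, 4, -4, 8, -12, 20, -32, 52, -84, 136, -220, 356.

356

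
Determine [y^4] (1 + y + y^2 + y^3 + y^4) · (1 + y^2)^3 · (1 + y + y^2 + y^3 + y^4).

17

(1 + y + y^2 + y^3 + y^4) has coefficients 1,1,1,1,1 for degrees 0…4.
(1 + y^2)^3 has coefficients 1,0,3,0,3 for degrees 0…4.
Finally multiplying by (1 + y + y^2 + y^3 + y^4), the product of all factors after the first has coefficients 1,1,4,4,7 for degrees 0…4.
[y^4] = 1·7 + 1·4 + 1·4 + 1·1 + 1·1 = 17.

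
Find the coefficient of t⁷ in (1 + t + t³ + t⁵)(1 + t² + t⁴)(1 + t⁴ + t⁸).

4

(1 + t + t³ + t⁵) has coefficients 1,1,0,1,0,1 for degrees 0…5.
(1 + t² + t⁴) has coefficients 1,0,1,0,1,0,0,0 for degrees 0…7.
Finally multiplying by (1 + t⁴ + t⁸), the product of all factors after the first has coefficients 1,0,1,0,2,0,1,0 for degrees 0…7.
[t⁷] = 1·0 + 1·1 + 1·2 + 1·1 = 4.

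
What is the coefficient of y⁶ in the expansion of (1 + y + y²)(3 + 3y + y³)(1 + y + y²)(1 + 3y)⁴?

(1 + y + y²) has coefficients 1,1,1 for degrees 0…2.
(3 + 3y + y³) has coefficients 3,3,0,1,0,0,0 for degrees 0…6.
Multiplying by (1 + y + y²) gives running coefficients 3,6,6,4,1,1,0 for degrees 0…6.
Finally multiplying by (1 + 3y)⁴, the product of all factors after the first has coefficients 3,42,240,724,1264,1363,984 for degrees 0…6.
[y⁶] = 1·984 + 1·1363 + 1·1264 = 3611.

3611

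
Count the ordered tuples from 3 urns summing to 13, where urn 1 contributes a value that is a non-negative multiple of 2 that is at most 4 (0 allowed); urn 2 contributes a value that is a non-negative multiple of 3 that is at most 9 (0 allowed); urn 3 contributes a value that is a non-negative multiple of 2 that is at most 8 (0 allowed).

5

The generating function for the choices is (1 + x^2 + x^4)·(1 + x^3 + x^6 + x^9)·(1 + x^2 + x^4 + x^6 + x^8); the count is [x^13].
(1 + x^2 + x^4) has coefficients 1,0,1,0,1 for degrees 0…4.
(1 + x^3 + x^6 + x^9) has coefficients 1,0,0,1,0,0,1,0,0,1,0,0,0,0 for degrees 0…13.
Finally multiplying by (1 + x^2 + x^4 + x^6 + x^8), the product of all factors after the first has coefficients 1,0,1,1,1,1,2,1,2,2,1,2,1,1 for degrees 0…13.
[x^13] = 1·1 + 1·2 + 1·2 = 5.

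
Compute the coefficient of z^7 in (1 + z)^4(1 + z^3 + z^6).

(1 + z)^4 has coefficients 1,4,6,4,1 for degrees 0…4.
(1 + z^3 + z^6) has coefficients 1,0,0,1,0,0,1,0 for degrees 0…7.
[z^7] = 1·0 + 4·1 + 6·0 + 4·0 + 1·1 = 5.

5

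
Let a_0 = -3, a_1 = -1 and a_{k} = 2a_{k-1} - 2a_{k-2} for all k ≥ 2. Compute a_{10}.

The ordinary generating function has denominator 1 - 2t + 2t^2.
Iterating the recurrence: a_0,…,a_{10} = -3, -1, 4, 10, 12, 4, -16, -40, -48, -16, 64.

64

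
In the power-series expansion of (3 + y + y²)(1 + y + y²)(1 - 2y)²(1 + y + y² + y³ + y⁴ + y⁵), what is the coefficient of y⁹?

(3 + y + y²) has coefficients 3,1,1 for degrees 0…2.
(1 + y + y²) has coefficients 1,1,1,0,0,0,0,0,0,0 for degrees 0…9.
Multiplying by (1 - 2y)² gives running coefficients 1,-3,1,0,4,0,0,0,0,0 for degrees 0…9.
Finally multiplying by (1 + y + y² + y³ + y⁴ + y⁵), the product of all factors after the first has coefficients 1,-2,-1,-1,3,3,2,5,4,4 for degrees 0…9.
[y⁹] = 3·4 + 1·4 + 1·5 = 21.

21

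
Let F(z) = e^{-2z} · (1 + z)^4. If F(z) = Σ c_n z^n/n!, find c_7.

320

The EGF product rule gives c_7 = Σ_{k_1+k_2=7} C(7; k_1,k_2) · ∏ g_i(k_i), where e^{-2z} gives (-2)^k; (1+z)^4 gives the falling factorial (4)_k.
g_1(k) for k = 0…7: 1, -2, 4, -8, 16, -32, 64, -128.
g_2(k) for k = 0…7: 1, 4, 12, 24, 24, 0, 0, 0.
c_7 = Σ_k C(7,k)·g_1(k)·g_2(7−k) = 35·(-8)·24 + 35·16·24 + 21·(-32)·12 + 7·64·4 + 1·(-128)·1 = −6720 + 13440 − 8064 + 1792 − 128 = 320.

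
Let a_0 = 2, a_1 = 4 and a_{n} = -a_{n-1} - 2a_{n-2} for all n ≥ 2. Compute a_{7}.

48

The ordinary generating function has denominator 1 + x + 2x^2.
Iterating the recurrence: a_0,…,a_{7} = 2, 4, -8, 0, 16, -16, -16, 48.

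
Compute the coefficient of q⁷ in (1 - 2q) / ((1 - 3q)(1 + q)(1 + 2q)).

124

Partial fractions give a closed form: a_n = (3/20)·3^n + (-3/4)·(-1)^n + (8/5)·(-2)^n.
At n = 7: a_7 = 124.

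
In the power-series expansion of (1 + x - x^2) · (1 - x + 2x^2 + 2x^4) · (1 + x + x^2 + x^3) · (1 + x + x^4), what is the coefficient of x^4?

8

(1 + x - x^2) has coefficients 1,1,-1 for degrees 0…2.
(1 - x + 2x^2 + 2x^4) has coefficients 1,-1,2,0,2 for degrees 0…4.
Multiplying by (1 + x + x^2 + x^3) gives running coefficients 1,0,2,2,3 for degrees 0…4.
Finally multiplying by (1 + x + x^4), the product of all factors after the first has coefficients 1,1,2,4,6 for degrees 0…4.
[x^4] = 1·6 + 1·4 − 1·2 = 8.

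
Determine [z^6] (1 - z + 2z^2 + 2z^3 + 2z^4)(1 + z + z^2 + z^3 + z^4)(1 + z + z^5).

11

(1 - z + 2z^2 + 2z^3 + 2z^4) has coefficients 1,-1,2,2,2 for degrees 0…4.
(1 + z + z^2 + z^3 + z^4) has coefficients 1,1,1,1,1,0,0 for degrees 0…6.
Finally multiplying by (1 + z + z^5), the product of all factors after the first has coefficients 1,2,2,2,2,2,1 for degrees 0…6.
[z^6] = 1·1 − 1·2 + 2·2 + 2·2 + 2·2 = 11.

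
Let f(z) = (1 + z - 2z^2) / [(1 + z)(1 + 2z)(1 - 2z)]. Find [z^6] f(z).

Partial fractions give a closed form: a_n = (2/3)·(-1)^n + (1/3)·2^n.
At n = 6: a_6 = 22.

22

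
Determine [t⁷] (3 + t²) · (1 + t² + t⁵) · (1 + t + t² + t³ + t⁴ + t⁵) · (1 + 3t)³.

594

(3 + t²) has coefficients 3,0,1 for degrees 0…2.
(1 + t² + t⁵) has coefficients 1,0,1,0,0,1,0,0 for degrees 0…7.
Multiplying by (1 + t + t² + t³ + t⁴ + t⁵) gives running coefficients 1,1,2,2,2,3,2,2 for degrees 0…7.
Finally multiplying by (1 + 3t)³, the product of all factors after the first has coefficients 1,10,38,74,101,129,137,155 for degrees 0…7.
[t⁷] = 3·155 + 1·129 = 594.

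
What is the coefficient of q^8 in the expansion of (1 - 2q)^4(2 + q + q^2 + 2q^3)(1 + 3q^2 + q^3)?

-112

(1 - 2q)^4 has coefficients 1,-8,24,-32,16 for degrees 0…4.
(2 + q + q^2 + 2q^3) has coefficients 2,1,1,2,0,0,0,0,0 for degrees 0…8.
Finally multiplying by (1 + 3q^2 + q^3), the product of all factors after the first has coefficients 2,1,7,7,4,7,2,0,0 for degrees 0…8.
[q^8] = 1·0 − 8·0 + 24·2 − 32·7 + 16·4 = -112.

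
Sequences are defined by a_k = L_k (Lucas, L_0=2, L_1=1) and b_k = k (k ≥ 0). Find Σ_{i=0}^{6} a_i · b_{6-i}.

66

Write out a_i and b_{6-i} for i = 0,…,6 and sum the products.
Σ = 2·6 + 1·5 + 3·4 + 4·3 + 7·2 + 11·1 + 18·0 = 66.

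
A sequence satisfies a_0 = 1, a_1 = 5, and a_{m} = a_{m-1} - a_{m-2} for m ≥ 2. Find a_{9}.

-1

The ordinary generating function has denominator 1 - t + t^2.
Iterating the recurrence: a_0,…,a_{9} = 1, 5, 4, -1, -5, -4, 1, 5, 4, -1.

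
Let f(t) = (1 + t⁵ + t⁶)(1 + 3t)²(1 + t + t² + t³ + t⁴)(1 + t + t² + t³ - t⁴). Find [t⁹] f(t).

(1 + t⁵ + t⁶) has coefficients 1,0,0,0,0,1,1 for degrees 0…6.
(1 + 3t)² has coefficients 1,6,9,0,0,0,0,0,0,0 for degrees 0…9.
Multiplying by (1 + t + t² + t³ + t⁴) gives running coefficients 1,7,16,16,16,15,9,0,0,0 for degrees 0…9.
Finally multiplying by (1 + t + t² + t³ - t⁴), the product of all factors after the first has coefficients 1,8,24,40,54,56,40,24,8,-6 for degrees 0…9.
[t⁹] = 1·(-6) + 1·54 + 1·40 = 88.

88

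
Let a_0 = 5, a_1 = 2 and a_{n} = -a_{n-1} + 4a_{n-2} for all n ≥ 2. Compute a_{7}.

-938

The ordinary generating function has denominator 1 + y - 4y^2.
Iterating the recurrence: a_0,…,a_{7} = 5, 2, 18, -10, 82, -122, 450, -938.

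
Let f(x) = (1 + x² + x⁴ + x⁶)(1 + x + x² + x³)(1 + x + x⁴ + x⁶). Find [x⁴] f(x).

5

(1 + x² + x⁴ + x⁶) has coefficients 1,0,1,0,1 for degrees 0…4.
(1 + x + x² + x³) has coefficients 1,1,1,1,0 for degrees 0…4.
Finally multiplying by (1 + x + x⁴ + x⁶), the product of all factors after the first has coefficients 1,2,2,2,2 for degrees 0…4.
[x⁴] = 1·2 + 1·2 + 1·1 = 5.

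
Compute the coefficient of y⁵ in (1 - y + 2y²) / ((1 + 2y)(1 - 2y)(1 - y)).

The denominator gives the recurrence a_n = a_(n−1) + 4a_(n−2) − 4a_(n−3) for n ≥ 3; the numerator fixes a_0 = 1, a_1 = 0, a_2 = 6.
Iterating: 1, 0, 6, 2, 26, 10, so a_5 = 10.

10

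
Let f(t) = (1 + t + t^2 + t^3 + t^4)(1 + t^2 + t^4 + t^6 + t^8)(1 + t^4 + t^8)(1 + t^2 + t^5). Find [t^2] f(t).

(1 + t + t^2 + t^3 + t^4) has coefficients 1,1,1 for degrees 0…2.
(1 + t^2 + t^4 + t^6 + t^8) has coefficients 1,0,1 for degrees 0…2.
Multiplying by (1 + t^4 + t^8) gives running coefficients 1,0,1 for degrees 0…2.
Finally multiplying by (1 + t^2 + t^5), the product of all factors after the first has coefficients 1,0,2 for degrees 0…2.
[t^2] = 1·2 + 1·0 + 1·1 = 3.

3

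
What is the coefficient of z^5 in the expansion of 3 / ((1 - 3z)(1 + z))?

546

Partial fractions give a closed form: a_n = (9/4)·3^n + (3/4)·(-1)^n.
At n = 5: a_5 = 546.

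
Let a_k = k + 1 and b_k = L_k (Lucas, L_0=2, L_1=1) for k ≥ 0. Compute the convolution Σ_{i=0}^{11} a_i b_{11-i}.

The convolution is the t^11 coefficient of A(t)B(t).
Σ = 1·199 + 2·123 + 3·76 + 4·47 + 5·29 + 6·18 + 7·11 + 8·7 + 9·4 + 10·3 + 11·1 + 12·2 = 1348.

1348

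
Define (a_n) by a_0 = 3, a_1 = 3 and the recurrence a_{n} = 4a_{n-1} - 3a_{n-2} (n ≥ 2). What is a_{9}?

The ordinary generating function has denominator 1 - 4z + 3z^2.
Iterating the recurrence: a_0,…,a_{9} = 3, 3, 3, 3, 3, 3, 3, 3, 3, 3.

3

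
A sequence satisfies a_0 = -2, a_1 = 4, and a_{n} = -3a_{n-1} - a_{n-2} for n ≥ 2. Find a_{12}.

-150050

The ordinary generating function has denominator 1 + 3t + t^2.
Iterating the recurrence: a_0,…,a_{12} = -2, 4, -10, 26, -68, 178, -466, 1220, -3194, 8362, -21892, 57314, -150050.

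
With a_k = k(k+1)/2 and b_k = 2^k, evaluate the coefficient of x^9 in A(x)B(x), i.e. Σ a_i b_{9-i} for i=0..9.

1981

This is [x^9] in the product of the two ordinary generating functions.
Σ = 0·512 + 1·256 + 3·128 + 6·64 + 10·32 + 15·16 + 21·8 + 28·4 + 36·2 + 45·1 = 1981.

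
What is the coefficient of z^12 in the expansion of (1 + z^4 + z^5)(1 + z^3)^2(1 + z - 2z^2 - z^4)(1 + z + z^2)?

-7

(1 + z^4 + z^5) has coefficients 1,0,0,0,1,1 for degrees 0…5.
(1 + z^3)^2 has coefficients 1,0,0,2,0,0,1,0,0,0,0,0,0 for degrees 0…12.
Multiplying by (1 + z - 2z^2 - z^4) gives running coefficients 1,1,-2,2,1,-4,1,-1,-2,0,-1,0,0 for degrees 0…12.
Finally multiplying by (1 + z + z^2), the product of all factors after the first has coefficients 1,2,0,1,1,-1,-2,-4,-2,-3,-3,-1,-1 for degrees 0…12.
[z^12] = 1·(-1) + 1·(-2) + 1·(-4) = -7.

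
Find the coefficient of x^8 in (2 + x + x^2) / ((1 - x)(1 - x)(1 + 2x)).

211

The denominator gives the recurrence a_n = 3a_(n−2) − 2a_(n−3) for n ≥ 3; the numerator fixes a_0 = 2, a_1 = 1, a_2 = 7.
Iterating: 2, 1, 7, -1, 19, -17, 59, -89, 211, so a_8 = 211.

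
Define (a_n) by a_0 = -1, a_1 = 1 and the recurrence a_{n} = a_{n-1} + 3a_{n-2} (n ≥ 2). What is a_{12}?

The ordinary generating function has denominator 1 - x - 3x^2.
Iterating the recurrence: a_0,…,a_{12} = -1, 1, -2, 1, -5, -2, -17, -23, -74, -143, -365, -794, -1889.

-1889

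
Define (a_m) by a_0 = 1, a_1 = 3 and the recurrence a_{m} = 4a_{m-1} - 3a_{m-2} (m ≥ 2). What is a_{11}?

The ordinary generating function has denominator 1 - 4q + 3q^2.
Iterating the recurrence: a_0,…,a_{11} = 1, 3, 9, 27, 81, 243, 729, 2187, 6561, 19683, 59049, 177147.

177147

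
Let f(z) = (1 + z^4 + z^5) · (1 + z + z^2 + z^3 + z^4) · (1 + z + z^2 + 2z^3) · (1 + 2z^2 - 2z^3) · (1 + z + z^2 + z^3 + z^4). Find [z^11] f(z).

47

(1 + z^4 + z^5) has coefficients 1,0,0,0,1,1 for degrees 0…5.
(1 + z + z^2 + z^3 + z^4) has coefficients 1,1,1,1,1,0,0,0,0,0,0,0 for degrees 0…11.
Multiplying by (1 + z + z^2 + 2z^3) gives running coefficients 1,2,3,5,5,4,3,2,0,0,0,0 for degrees 0…11.
Multiplying by (1 + 2z^2 - 2z^3) gives running coefficients 1,2,5,7,7,8,3,0,-2,-2,-4,0 for degrees 0…11.
Finally multiplying by (1 + z + z^2 + z^3 + z^4), the product of all factors after the first has coefficients 1,3,8,15,22,29,30,25,16,7,-5,-8 for degrees 0…11.
[z^11] = 1·(-8) + 1·25 + 1·30 = 47.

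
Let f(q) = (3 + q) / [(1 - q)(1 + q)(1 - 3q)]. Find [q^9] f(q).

Partial fractions give a closed form: a_n = (-1)·1^n + (1/4)·(-1)^n + (15/4)·3^n.
At n = 9: a_9 = 73810.

73810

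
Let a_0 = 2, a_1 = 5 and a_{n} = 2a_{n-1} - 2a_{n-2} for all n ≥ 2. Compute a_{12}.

-128

The ordinary generating function has denominator 1 - 2y + 2y^2.
Iterating the recurrence: a_0,…,a_{12} = 2, 5, 6, 2, -8, -20, -24, -8, 32, 80, 96, 32, -128.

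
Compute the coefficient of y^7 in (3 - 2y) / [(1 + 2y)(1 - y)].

-341

Partial fractions give a closed form: a_n = (8/3)·(-2)^n + (1/3)·1^n.
At n = 7: a_7 = -341.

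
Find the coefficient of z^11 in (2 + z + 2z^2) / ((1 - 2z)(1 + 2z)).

1024

The denominator gives the recurrence a_n = 4a_(n−2) for n ≥ 3; the numerator fixes a_0 = 2, a_1 = 1, a_2 = 10.
Iterating: 2, 1, 10, 4, 40, 16, 160, 64, 640, 256, 2560, 1024, so a_11 = 1024.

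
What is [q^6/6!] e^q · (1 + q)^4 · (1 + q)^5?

The EGF product rule gives c_6 = Σ_{k_1+k_2+k_3=6} C(6; k_1,k_2,k_3) · ∏ g_i(k_i), where e^q gives (1)^k; (1+q)^4 gives the falling factorial (4)_k; (1+q)^5 gives the falling factorial (5)_k.
g_1(k) for k = 0…6: 1, 1, 1, 1, 1, 1, 1.
g_2(k) for k = 0…6: 1, 4, 12, 24, 24, 0, 0.
g_3(k) for k = 0…6: 1, 5, 20, 60, 120, 120, 0.
First combine the last two factors: h(k) = Σ_j C(k,j)·g_2(j)·g_3(k−j) for k = 0…6: 1, 9, 72, 504, 3024, 15120, 60480.
c_6 = Σ_k C(6,k)·g_1(k)·h(6−k) = 1·1·60480 + 6·1·15120 + 15·1·3024 + 20·1·504 + 15·1·72 + 6·1·9 + 1·1·1 = 60480 + 90720 + 45360 + 10080 + 1080 + 54 + 1 = 207775.

207775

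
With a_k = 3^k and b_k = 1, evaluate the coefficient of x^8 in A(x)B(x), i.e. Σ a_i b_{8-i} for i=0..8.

This is [x^8] in the product of the two ordinary generating functions.
Σ = 1·1 + 3·1 + 9·1 + 27·1 + 81·1 + 243·1 + 729·1 + 2187·1 + 6561·1 = 9841.

9841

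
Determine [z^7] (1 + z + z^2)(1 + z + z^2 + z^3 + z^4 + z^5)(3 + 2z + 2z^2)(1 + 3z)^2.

310

(1 + z + z^2) has coefficients 1,1,1 for degrees 0…2.
(1 + z + z^2 + z^3 + z^4 + z^5) has coefficients 1,1,1,1,1,1,0,0 for degrees 0…7.
Multiplying by (3 + 2z + 2z^2) gives running coefficients 3,5,7,7,7,7,4,2 for degrees 0…7.
Finally multiplying by (1 + 3z)^2, the product of all factors after the first has coefficients 3,23,64,94,112,112,109,89 for degrees 0…7.
[z^7] = 1·89 + 1·109 + 1·112 = 310.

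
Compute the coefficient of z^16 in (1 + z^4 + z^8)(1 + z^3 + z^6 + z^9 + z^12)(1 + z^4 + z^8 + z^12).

4

(1 + z^4 + z^8) has coefficients 1,0,0,0,1,0,0,0,1 for degrees 0…8.
(1 + z^3 + z^6 + z^9 + z^12) has coefficients 1,0,0,1,0,0,1,0,0,1,0,0,1,0,0,0,0 for degrees 0…16.
Finally multiplying by (1 + z^4 + z^8 + z^12), the product of all factors after the first has coefficients 1,0,0,1,1,0,1,1,1,1,1,1,2,1,1,1,1 for degrees 0…16.
[z^16] = 1·1 + 1·2 + 1·1 = 4.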